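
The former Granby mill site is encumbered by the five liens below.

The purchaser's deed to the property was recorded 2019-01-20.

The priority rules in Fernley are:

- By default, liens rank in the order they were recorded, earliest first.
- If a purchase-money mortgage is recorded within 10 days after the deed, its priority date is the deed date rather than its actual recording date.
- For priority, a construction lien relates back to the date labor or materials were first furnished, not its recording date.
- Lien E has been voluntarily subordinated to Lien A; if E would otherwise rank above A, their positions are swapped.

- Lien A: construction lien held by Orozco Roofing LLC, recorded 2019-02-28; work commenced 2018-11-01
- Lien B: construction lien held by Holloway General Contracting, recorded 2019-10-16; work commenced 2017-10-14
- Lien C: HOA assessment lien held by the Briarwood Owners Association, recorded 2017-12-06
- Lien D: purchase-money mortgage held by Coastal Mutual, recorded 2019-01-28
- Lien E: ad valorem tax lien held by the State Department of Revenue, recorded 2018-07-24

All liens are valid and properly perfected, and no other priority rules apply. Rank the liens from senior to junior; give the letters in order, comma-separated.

B, C, A, E, D

Adjusting effective dates: A is treated as recorded 2018-11-01, the work-commencement date; B relates back to 2017-10-14 (work commenced); D's effective date is the deed date, 2019-01-20.
Sorted by effective date: B (2017-10-14), C (2017-12-06), E (2018-07-24), A (2018-11-01), D (2019-01-20).
The subordination applies — E was senior to A — so E and A swap.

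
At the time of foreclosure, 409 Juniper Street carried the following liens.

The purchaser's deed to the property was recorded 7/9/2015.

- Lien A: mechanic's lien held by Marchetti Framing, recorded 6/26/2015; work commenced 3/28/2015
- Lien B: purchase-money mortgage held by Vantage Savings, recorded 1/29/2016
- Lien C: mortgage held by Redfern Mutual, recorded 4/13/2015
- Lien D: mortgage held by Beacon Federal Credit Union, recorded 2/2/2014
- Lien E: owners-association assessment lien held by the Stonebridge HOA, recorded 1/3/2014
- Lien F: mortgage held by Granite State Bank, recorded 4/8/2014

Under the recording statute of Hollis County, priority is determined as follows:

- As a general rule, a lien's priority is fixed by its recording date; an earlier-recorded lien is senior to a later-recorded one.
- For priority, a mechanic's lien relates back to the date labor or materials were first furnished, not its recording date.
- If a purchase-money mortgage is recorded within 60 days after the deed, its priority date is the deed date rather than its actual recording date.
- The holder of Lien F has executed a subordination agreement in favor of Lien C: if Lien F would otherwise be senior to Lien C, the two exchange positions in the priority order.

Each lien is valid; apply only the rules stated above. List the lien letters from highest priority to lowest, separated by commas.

E, D, C, A, F, B

Effective dates: A relates back to 3/28/2015 (work commenced); B missed the 60-day window (204 days after the deed), so its recording date stands.
By effective date, earliest first: E (1/3/2014), D (2/2/2014), F (4/8/2014), A (3/28/2015), C (4/13/2015), B (1/29/2016).
The subordination applies — F was senior to C — so F and C swap.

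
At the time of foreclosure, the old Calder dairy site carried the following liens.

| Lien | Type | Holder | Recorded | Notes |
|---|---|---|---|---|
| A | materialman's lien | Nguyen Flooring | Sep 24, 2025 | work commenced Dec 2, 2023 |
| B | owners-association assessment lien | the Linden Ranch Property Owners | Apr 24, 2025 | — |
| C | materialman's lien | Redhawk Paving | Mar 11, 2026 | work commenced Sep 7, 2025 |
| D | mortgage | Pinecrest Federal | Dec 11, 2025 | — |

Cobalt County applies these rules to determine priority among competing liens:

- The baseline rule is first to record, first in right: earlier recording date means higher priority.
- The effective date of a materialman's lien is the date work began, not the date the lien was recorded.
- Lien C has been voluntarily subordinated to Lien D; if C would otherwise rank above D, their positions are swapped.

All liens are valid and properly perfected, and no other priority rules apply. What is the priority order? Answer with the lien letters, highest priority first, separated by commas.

A, B, D, C

Effective dates after the stated exceptions: A relates back to Dec 2, 2023 (work commenced); C relates back to Sep 7, 2025 (work commenced).
Ordering by effective date: A (Dec 2, 2023), B (Apr 24, 2025), C (Sep 7, 2025), D (Dec 11, 2025).
C is senior to D before the subordination, so the two trade places.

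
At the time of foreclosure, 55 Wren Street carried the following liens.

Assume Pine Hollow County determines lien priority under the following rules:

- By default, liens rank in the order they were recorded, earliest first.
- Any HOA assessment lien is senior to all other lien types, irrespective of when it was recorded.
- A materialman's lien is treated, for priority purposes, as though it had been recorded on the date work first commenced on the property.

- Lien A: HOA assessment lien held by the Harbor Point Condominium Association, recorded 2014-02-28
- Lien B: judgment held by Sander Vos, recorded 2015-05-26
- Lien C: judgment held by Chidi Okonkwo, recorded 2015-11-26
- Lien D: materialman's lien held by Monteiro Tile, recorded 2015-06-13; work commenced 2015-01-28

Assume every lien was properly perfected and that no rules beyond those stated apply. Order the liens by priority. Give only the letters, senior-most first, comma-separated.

A, D, B, C

Effective dates after the stated exceptions: D relates back to 2015-01-28 (work commenced).
A is an HOA assessment lien, so it outranks all other liens regardless of date.
Remaining liens by effective date: D (2015-01-28), B (2015-05-26), C (2015-11-26).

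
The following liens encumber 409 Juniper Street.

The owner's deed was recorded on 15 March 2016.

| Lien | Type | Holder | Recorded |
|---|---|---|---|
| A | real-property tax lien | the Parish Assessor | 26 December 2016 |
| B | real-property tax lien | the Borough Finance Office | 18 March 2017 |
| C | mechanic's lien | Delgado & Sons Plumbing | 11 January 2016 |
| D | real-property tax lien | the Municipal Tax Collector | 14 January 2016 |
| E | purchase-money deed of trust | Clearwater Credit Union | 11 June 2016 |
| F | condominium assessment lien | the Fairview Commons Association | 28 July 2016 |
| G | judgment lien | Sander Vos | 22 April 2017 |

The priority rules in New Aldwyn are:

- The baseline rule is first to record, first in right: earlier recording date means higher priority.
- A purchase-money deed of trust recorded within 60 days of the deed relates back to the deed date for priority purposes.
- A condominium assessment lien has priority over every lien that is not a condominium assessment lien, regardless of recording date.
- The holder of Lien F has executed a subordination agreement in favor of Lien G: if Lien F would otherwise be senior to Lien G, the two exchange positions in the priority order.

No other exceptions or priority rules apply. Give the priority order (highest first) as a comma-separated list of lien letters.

Adjusting effective dates: E was recorded 88 days after the deed — beyond 60 days — so no relation-back applies.
F is a condominium assessment lien and takes priority over every other lien.
The other liens, earliest effective date first: C (11 January 2016), D (14 January 2016), E (11 June 2016), A (26 December 2016), B (18 March 2017), G (22 April 2017).
The subordination applies — F was senior to G — so F and G swap.

G, C, D, E, A, B, F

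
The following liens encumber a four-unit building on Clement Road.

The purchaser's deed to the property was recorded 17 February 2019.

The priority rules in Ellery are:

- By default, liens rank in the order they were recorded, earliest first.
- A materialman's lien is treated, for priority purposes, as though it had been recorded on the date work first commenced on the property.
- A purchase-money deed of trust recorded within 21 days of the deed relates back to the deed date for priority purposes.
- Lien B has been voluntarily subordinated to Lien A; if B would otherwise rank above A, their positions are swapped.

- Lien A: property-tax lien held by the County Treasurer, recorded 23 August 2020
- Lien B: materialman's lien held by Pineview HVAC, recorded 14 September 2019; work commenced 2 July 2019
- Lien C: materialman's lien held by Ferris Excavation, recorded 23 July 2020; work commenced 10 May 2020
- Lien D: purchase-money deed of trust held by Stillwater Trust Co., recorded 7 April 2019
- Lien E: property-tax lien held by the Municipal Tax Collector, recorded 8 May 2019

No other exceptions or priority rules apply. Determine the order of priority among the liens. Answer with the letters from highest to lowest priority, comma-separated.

D, E, A, C, B

Adjusting effective dates: B is treated as recorded 2 July 2019, the work-commencement date; C's effective date is 10 May 2020, when work began; D missed the 21-day window (49 days after the deed), so its recording date stands.
Ordering by effective date: D (7 April 2019), E (8 May 2019), B (2 July 2019), C (10 May 2020), A (23 August 2020).
Because B would otherwise rank above A, the subordination swaps them.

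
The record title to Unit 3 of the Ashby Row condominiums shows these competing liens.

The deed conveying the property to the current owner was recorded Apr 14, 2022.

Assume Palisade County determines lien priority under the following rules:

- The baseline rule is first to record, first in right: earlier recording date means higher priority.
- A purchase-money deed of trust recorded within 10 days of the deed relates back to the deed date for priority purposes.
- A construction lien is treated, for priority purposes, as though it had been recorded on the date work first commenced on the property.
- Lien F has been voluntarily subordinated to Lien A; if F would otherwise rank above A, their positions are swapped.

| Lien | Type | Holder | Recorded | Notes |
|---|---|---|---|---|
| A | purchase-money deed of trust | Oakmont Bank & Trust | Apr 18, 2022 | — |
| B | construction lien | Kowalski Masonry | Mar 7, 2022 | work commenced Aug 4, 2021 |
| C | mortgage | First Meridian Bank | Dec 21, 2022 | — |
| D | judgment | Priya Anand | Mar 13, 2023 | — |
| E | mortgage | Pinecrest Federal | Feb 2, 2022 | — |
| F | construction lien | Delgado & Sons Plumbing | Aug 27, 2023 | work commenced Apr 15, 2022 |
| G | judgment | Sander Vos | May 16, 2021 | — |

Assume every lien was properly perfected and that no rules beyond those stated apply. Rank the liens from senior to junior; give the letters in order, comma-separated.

Effective dates after the stated exceptions: A relates back to the deed date Apr 14, 2022; B relates back to Aug 4, 2021 (work commenced); F's effective date is Apr 15, 2022, when work began.
Ordering by effective date: G (May 16, 2021), B (Aug 4, 2021), E (Feb 2, 2022), A (Apr 14, 2022), F (Apr 15, 2022), C (Dec 21, 2022), D (Mar 13, 2023).
Since F is not senior to A, the subordination leaves the order unchanged.

G, B, E, A, F, C, D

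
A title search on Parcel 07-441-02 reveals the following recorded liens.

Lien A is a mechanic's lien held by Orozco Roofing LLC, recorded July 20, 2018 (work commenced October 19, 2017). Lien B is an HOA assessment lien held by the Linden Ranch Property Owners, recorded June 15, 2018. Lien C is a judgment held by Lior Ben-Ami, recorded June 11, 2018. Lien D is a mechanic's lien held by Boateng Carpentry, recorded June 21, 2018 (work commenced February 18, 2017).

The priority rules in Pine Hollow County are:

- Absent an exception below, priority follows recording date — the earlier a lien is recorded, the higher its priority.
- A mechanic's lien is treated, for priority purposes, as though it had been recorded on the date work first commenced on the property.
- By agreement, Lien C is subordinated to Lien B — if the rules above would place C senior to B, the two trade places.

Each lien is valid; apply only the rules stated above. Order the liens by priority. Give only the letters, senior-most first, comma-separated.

Effective dates after the stated exceptions: A relates back to October 19, 2017 (work commenced); D is treated as recorded February 18, 2017, the work-commencement date.
By effective date, earliest first: D (February 18, 2017), A (October 19, 2017), C (June 11, 2018), B (June 15, 2018).
C would otherwise be senior to B, so under the subordination agreement C and B exchange positions.

D, A, B, C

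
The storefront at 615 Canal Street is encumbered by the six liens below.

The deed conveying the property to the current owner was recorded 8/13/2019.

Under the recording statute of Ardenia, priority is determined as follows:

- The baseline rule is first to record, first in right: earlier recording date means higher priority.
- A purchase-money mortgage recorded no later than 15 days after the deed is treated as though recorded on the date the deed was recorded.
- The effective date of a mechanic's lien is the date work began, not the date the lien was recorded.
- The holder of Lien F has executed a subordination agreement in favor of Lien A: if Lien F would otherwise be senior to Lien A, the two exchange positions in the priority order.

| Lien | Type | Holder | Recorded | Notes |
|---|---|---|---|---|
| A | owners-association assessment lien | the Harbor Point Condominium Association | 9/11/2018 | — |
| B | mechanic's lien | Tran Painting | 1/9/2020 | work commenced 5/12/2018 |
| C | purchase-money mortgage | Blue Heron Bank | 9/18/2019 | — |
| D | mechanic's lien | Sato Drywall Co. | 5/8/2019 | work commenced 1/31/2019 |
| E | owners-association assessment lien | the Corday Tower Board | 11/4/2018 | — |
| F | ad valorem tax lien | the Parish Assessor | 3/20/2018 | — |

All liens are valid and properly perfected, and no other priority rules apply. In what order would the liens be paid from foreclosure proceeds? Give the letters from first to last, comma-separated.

First, effective dates: B's effective date is 5/12/2018, when work began; C missed the 15-day window (36 days after the deed), so its recording date stands; D relates back to 1/31/2019 (work commenced).
By effective date: F (3/20/2018), B (5/12/2018), A (9/11/2018), E (11/4/2018), D (1/31/2019), C (9/18/2019).
The subordination applies — F was senior to A — so F and A swap.

A, B, F, E, D, C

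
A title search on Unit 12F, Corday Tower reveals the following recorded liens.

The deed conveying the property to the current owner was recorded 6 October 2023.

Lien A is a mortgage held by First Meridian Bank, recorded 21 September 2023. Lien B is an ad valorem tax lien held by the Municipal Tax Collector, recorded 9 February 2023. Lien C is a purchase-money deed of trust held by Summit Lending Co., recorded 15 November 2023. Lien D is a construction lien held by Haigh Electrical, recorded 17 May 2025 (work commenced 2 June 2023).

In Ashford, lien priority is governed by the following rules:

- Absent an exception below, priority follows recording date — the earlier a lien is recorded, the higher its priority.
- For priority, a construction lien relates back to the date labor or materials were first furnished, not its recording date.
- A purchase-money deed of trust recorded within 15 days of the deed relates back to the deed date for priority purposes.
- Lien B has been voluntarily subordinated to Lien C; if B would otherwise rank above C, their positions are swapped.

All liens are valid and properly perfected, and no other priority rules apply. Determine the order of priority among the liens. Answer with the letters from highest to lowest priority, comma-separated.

Adjusting effective dates: C was recorded 40 days after the deed — beyond 15 days — so no relation-back applies; D relates back to 2 June 2023 (work commenced).
Sorted by effective date: B (9 February 2023), D (2 June 2023), A (21 September 2023), C (15 November 2023).
The subordination applies — B was senior to C — so B and C swap.

C, D, A, B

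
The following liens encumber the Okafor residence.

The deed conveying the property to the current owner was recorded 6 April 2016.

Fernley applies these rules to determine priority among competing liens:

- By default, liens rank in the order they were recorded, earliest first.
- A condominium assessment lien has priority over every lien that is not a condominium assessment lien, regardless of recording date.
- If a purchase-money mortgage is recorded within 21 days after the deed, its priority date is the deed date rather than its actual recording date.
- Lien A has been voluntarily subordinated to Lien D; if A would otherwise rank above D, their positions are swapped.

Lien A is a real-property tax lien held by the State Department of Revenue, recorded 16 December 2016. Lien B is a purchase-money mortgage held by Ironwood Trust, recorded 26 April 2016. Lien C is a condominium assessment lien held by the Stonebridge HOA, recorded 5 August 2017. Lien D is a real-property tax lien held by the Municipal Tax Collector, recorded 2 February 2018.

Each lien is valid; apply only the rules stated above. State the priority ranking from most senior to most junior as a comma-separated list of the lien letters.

Effective dates after the stated exceptions: B was recorded within the 21-day window, so its effective date is the deed date 6 April 2016.
C is a condominium assessment lien, so it outranks all other liens regardless of date.
Among the remaining liens, by effective date: B (6 April 2016), A (16 December 2016), D (2 February 2018).
A is senior to D before the subordination, so the two trade places.

C, B, D, A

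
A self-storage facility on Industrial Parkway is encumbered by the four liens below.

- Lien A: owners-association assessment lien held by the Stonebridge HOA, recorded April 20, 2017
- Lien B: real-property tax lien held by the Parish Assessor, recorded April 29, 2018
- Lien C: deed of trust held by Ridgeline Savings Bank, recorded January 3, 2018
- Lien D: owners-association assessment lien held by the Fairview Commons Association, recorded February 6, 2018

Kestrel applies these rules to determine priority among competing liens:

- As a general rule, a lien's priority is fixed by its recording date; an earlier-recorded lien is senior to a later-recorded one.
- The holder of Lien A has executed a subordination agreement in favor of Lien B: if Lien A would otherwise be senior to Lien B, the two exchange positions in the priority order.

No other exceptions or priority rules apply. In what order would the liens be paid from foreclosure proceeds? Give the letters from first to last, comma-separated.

Ordering by effective date: A (April 20, 2017), C (January 3, 2018), D (February 6, 2018), B (April 29, 2018).
A is senior to B before the subordination, so the two trade places.

B, C, D, A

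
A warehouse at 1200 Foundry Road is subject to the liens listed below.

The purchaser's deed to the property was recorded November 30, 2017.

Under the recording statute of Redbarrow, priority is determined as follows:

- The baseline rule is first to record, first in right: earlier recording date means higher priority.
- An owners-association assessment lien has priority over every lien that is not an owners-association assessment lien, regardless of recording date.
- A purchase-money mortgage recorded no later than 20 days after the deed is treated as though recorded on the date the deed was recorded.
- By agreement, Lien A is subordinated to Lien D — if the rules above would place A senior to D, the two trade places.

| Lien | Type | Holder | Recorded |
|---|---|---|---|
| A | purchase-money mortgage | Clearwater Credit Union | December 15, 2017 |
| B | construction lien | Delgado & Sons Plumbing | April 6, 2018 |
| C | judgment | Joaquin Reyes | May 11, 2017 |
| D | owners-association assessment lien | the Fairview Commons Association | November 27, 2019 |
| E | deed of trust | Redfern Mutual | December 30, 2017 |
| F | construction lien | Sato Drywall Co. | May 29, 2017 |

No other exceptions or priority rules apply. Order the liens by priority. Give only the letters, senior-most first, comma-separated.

Effective dates after the stated exceptions: A was recorded within the 20-day window, so its effective date is the deed date November 30, 2017.
As an owners-association assessment lien, D is senior to every other lien.
Ordering the rest by effective date: C (May 11, 2017), F (May 29, 2017), A (November 30, 2017), E (December 30, 2017), B (April 6, 2018).
Since A is not senior to D, the subordination leaves the order unchanged.

D, C, F, A, E, B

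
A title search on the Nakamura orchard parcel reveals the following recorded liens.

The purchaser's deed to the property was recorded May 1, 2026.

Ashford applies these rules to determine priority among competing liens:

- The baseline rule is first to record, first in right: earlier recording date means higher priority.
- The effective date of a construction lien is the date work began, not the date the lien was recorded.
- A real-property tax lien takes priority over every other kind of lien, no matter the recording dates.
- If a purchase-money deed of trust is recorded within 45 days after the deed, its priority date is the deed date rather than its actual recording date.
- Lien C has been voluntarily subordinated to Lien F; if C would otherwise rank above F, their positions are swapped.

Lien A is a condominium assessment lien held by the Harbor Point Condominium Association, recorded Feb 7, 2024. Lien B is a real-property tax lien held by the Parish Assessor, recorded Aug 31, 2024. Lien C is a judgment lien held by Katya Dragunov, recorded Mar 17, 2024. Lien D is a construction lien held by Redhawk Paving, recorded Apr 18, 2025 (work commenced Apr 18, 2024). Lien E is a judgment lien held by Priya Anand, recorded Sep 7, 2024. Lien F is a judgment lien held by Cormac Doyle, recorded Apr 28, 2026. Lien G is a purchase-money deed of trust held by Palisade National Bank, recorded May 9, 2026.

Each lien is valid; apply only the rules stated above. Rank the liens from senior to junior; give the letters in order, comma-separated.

First, effective dates: D's effective date is Apr 18, 2024, when work began; G's effective date is the deed date, May 1, 2026.
B, as a real-property tax lien, has superpriority and ranks first.
Among the remaining liens, by effective date: A (Feb 7, 2024), C (Mar 17, 2024), D (Apr 18, 2024), E (Sep 7, 2024), F (Apr 28, 2026), G (May 1, 2026).
C is senior to F before the subordination, so the two trade places.

B, A, F, D, E, C, G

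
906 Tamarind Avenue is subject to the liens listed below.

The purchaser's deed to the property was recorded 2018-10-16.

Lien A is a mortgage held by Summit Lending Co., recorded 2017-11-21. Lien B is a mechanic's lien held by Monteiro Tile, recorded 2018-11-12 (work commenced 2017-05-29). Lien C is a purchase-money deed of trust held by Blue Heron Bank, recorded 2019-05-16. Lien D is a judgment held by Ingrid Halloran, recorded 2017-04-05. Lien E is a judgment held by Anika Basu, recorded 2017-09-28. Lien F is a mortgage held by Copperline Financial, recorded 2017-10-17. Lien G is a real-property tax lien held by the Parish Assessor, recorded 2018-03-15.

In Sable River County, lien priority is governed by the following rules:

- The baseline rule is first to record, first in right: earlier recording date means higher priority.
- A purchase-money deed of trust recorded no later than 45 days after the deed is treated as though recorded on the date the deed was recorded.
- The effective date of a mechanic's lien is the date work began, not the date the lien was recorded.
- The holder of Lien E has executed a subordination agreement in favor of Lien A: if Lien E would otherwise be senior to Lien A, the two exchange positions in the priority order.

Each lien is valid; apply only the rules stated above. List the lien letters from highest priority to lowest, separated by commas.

D, B, A, F, E, G, C

Effective dates after the stated exceptions: B is treated as recorded 2017-05-29, the work-commencement date; C was recorded 212 days after the deed, outside the 45-day window, so it keeps its recording date.
Ordering by effective date: D (2017-04-05), B (2017-05-29), E (2017-09-28), F (2017-10-17), A (2017-11-21), G (2018-03-15), C (2019-05-16).
The subordination applies — E was senior to A — so E and A swap.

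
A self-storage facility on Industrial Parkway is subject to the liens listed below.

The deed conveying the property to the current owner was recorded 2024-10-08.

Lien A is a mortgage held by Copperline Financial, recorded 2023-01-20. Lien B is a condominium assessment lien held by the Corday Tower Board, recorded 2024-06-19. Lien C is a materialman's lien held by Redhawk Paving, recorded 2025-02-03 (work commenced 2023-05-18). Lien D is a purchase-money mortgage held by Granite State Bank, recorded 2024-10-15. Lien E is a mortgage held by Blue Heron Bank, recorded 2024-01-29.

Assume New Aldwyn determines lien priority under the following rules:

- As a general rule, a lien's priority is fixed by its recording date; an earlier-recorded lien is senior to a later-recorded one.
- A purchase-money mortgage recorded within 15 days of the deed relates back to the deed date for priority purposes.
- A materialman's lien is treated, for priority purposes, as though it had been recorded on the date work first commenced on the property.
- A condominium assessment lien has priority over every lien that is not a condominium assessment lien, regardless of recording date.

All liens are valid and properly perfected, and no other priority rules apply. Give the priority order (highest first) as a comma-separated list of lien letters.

B, A, C, E, D

Effective dates after the stated exceptions: C's effective date is 2023-05-18, when work began; D's effective date is the deed date, 2024-10-08.
B, as a condominium assessment lien, has superpriority and ranks first.
The other liens, earliest effective date first: A (2023-01-20), C (2023-05-18), E (2024-01-29), D (2024-10-08).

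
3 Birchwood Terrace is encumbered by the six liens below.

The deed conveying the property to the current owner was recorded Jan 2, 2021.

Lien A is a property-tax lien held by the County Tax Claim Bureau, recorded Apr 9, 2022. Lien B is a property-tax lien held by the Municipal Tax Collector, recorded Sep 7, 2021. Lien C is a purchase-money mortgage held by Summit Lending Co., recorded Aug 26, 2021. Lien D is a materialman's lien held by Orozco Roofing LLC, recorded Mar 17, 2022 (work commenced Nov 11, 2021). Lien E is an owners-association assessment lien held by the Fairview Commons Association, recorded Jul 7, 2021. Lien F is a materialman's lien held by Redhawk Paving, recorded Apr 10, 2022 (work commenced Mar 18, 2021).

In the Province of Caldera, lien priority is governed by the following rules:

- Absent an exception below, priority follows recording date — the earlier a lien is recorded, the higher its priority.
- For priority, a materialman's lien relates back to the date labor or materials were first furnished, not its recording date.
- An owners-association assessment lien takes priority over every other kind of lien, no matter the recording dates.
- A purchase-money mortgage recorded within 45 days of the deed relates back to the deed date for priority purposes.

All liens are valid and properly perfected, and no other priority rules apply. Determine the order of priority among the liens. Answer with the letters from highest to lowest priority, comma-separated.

Effective dates after the stated exceptions: C was recorded 236 days after the deed, outside the 45-day window, so it keeps its recording date; D is treated as recorded Nov 11, 2021, the work-commencement date; F is treated as recorded Mar 18, 2021, the work-commencement date.
E is an owners-association assessment lien, so it outranks all other liens regardless of date.
Among the remaining liens, by effective date: F (Mar 18, 2021), C (Aug 26, 2021), B (Sep 7, 2021), D (Nov 11, 2021), A (Apr 9, 2022).

E, F, C, B, D, A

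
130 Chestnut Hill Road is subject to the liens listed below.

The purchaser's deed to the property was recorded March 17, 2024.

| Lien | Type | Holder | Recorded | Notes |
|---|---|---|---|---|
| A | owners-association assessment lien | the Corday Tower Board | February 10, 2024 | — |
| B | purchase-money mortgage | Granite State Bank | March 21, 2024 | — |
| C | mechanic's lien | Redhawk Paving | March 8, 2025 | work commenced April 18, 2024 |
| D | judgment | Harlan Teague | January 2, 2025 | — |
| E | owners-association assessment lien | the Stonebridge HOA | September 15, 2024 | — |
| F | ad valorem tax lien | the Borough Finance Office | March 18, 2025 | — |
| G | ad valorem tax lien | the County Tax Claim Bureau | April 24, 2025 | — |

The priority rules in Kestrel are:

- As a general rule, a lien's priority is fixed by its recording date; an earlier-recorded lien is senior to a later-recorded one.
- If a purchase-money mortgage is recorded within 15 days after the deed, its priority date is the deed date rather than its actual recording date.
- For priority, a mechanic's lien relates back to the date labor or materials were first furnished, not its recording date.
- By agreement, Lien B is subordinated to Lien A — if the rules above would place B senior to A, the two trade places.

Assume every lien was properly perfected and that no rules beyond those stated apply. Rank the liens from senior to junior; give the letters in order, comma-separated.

A, B, C, E, D, F, G

First, effective dates: B was recorded within the 15-day window, so its effective date is the deed date March 17, 2024; C is treated as recorded April 18, 2024, the work-commencement date.
Sorted by effective date: A (February 10, 2024), B (March 17, 2024), C (April 18, 2024), E (September 15, 2024), D (January 2, 2025), F (March 18, 2025), G (April 24, 2025).
B already ranks below A; the subordination has no effect.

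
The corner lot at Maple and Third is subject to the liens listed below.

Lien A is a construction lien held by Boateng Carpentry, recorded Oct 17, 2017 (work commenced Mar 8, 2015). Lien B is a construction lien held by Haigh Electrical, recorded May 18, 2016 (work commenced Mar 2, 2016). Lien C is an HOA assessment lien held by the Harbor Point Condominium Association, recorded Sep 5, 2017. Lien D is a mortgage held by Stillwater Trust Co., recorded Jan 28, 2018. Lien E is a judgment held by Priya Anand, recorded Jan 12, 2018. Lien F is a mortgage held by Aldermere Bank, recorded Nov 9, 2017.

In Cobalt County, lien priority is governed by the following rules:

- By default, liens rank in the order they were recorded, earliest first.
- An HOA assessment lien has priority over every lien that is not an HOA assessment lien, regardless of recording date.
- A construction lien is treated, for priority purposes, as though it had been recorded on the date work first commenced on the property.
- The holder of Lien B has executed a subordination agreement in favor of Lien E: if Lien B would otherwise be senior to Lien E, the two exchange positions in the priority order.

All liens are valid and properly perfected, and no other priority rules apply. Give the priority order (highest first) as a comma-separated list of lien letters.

First, effective dates: A's effective date is Mar 8, 2015, when work began; B relates back to Mar 2, 2016 (work commenced).
C, as an HOA assessment lien, has superpriority and ranks first.
Among the remaining liens, by effective date: A (Mar 8, 2015), B (Mar 2, 2016), F (Nov 9, 2017), E (Jan 12, 2018), D (Jan 28, 2018).
B is senior to E before the subordination, so the two trade places.

C, A, E, F, B, D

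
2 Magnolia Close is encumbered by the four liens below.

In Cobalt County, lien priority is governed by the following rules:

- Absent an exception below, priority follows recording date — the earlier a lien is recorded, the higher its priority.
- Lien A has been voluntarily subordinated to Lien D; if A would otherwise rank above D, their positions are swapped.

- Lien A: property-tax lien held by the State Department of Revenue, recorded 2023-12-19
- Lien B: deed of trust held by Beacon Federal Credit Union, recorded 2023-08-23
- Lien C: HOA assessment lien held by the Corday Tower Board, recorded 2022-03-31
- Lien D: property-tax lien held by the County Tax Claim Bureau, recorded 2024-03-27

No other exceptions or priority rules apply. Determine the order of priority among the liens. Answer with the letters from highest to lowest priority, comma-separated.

C, B, D, A

By effective date: C (2022-03-31), B (2023-08-23), A (2023-12-19), D (2024-03-27).
The subordination applies — A was senior to D — so A and D swap.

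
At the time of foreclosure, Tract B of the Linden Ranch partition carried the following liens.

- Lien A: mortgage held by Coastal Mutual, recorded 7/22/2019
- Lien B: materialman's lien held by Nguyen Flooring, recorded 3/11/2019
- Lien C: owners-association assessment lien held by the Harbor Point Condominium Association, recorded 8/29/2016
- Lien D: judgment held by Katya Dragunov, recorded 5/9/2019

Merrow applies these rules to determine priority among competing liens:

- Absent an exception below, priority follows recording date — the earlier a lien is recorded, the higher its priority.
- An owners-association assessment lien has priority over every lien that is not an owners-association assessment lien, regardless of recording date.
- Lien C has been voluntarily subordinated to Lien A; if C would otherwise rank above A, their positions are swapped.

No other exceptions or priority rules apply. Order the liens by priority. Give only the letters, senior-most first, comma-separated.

A, B, D, C

C, as an owners-association assessment lien, has superpriority and ranks first.
The other liens, earliest effective date first: B (3/11/2019), D (5/9/2019), A (7/22/2019).
Because C would otherwise rank above A, the subordination swaps them.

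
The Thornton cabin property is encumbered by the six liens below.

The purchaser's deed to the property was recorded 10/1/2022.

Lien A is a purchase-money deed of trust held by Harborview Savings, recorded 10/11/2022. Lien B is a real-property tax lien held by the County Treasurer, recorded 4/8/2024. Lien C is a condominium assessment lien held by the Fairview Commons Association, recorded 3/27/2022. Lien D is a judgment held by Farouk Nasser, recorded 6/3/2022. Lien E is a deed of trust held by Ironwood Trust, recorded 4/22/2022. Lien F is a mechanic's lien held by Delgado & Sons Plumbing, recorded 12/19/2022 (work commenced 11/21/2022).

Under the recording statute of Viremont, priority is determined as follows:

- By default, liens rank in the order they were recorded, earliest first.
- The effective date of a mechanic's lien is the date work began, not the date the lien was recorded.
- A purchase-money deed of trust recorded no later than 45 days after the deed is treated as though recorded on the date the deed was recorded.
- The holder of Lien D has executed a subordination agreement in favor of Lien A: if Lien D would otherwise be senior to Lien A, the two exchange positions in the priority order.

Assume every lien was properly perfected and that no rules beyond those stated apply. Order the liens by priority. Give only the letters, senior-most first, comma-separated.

C, E, A, D, F, B

First, effective dates: A relates back to the deed date 10/1/2022; F is treated as recorded 11/21/2022, the work-commencement date.
By effective date, earliest first: C (3/27/2022), E (4/22/2022), D (6/3/2022), A (10/1/2022), F (11/21/2022), B (4/8/2024).
D is senior to A before the subordination, so the two trade places.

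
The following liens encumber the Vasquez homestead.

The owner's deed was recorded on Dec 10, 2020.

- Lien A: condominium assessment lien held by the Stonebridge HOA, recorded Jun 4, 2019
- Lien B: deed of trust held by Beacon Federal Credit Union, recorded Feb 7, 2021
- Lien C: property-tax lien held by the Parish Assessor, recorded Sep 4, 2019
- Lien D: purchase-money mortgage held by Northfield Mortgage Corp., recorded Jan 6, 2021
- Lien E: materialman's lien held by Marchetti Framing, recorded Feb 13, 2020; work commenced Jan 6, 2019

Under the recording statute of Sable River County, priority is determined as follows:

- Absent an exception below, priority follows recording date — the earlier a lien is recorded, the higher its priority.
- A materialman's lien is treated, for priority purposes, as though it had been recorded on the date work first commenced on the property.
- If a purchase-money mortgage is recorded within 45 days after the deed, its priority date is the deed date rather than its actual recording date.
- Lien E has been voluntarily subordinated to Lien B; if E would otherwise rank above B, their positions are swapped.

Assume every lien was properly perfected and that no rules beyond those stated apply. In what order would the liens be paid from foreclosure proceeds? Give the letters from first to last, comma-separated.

Effective dates: D's effective date is the deed date, Dec 10, 2020; E relates back to Jan 6, 2019 (work commenced).
Sorted by effective date: E (Jan 6, 2019), A (Jun 4, 2019), C (Sep 4, 2019), D (Dec 10, 2020), B (Feb 7, 2021).
Because E would otherwise rank above B, the subordination swaps them.

B, A, C, D, E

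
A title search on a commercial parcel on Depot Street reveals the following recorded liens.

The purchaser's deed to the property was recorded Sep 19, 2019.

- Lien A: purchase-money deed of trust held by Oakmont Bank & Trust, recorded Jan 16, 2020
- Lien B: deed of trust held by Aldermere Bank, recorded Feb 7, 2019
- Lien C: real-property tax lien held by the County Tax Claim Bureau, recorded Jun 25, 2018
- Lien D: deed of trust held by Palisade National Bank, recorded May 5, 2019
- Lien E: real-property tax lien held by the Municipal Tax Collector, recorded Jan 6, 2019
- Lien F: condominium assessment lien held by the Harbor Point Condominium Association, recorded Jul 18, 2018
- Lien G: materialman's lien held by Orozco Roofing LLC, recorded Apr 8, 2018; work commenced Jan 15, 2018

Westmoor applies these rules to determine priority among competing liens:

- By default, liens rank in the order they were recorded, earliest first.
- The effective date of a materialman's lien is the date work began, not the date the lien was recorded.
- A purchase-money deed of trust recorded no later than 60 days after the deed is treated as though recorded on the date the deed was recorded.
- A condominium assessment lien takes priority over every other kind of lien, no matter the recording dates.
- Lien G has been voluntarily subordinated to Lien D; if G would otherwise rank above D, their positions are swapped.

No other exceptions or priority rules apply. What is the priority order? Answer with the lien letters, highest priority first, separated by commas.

F, D, C, E, B, G, A

Effective dates: A was recorded 119 days after the deed — beyond 60 days — so no relation-back applies; G is treated as recorded Jan 15, 2018, the work-commencement date.
F is a condominium assessment lien, so it outranks all other liens regardless of date.
The other liens, earliest effective date first: G (Jan 15, 2018), C (Jun 25, 2018), E (Jan 6, 2019), B (Feb 7, 2019), D (May 5, 2019), A (Jan 16, 2020).
G would otherwise be senior to D, so under the subordination agreement G and D exchange positions.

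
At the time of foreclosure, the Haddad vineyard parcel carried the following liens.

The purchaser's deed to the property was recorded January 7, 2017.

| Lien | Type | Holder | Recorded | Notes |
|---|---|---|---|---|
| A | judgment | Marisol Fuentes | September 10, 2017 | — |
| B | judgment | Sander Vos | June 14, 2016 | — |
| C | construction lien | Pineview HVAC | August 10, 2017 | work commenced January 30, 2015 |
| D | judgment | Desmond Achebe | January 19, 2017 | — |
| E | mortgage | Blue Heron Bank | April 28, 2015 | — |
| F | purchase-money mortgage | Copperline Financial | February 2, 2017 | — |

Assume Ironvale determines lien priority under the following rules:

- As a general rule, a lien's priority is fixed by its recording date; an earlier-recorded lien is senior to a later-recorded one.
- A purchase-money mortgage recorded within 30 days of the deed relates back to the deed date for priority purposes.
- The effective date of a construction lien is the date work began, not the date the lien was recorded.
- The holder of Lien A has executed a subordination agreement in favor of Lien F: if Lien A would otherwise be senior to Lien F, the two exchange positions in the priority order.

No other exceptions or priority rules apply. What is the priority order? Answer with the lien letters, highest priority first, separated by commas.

C, E, B, F, D, A

Adjusting effective dates: C is treated as recorded January 30, 2015, the work-commencement date; F was recorded within the 30-day window, so its effective date is the deed date January 7, 2017.
Sorted by effective date: C (January 30, 2015), E (April 28, 2015), B (June 14, 2016), F (January 7, 2017), D (January 19, 2017), A (September 10, 2017).
A is already junior to F, so the subordination agreement changes nothing.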